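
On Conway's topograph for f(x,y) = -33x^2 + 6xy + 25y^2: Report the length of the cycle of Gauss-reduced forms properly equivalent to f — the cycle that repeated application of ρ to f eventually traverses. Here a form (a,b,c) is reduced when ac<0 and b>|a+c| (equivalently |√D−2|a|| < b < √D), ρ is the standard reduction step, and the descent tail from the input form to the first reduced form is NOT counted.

D = 3336, ⌊√D⌋ = 57
descent: ρ → (25,44,-14)  [lands on river]
river: ρ → (-14,40,31)
river: ρ → (31,22,-23)
river: ρ → (-23,24,30)
river: ρ → (30,36,-17)
river: ρ → (-17,32,34)
river: ρ → (34,36,-15)
river: ρ → (-15,54,7)
river: ρ → (7,44,-50)
river: ρ → (-50,56,1)
river: ρ → (1,56,-50)
river: ρ → (-50,44,7)
river: ρ → (7,54,-15)
river: ρ → (-15,36,34)
river: ρ → (34,32,-17)
river: ρ → (-17,36,30)
river: ρ → (30,24,-23)
river: ρ → (-23,22,31)
river: ρ → (31,40,-14)
river: ρ → (-14,44,25)
river: ρ → (25,56,-2)
river: ρ → (-2,56,25)
ρ-cycle length = 22 (tail of 1 descent step not counted)

22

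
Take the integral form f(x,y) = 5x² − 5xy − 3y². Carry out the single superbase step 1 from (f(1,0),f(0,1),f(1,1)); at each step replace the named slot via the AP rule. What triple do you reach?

start (5,-3,-3) = (f(1,0),f(0,1),f(1,1))
replace slot 1: 2·((-3)+(-3)) − 5 = -17 → (-17,-3,-3)

-17,-3,-3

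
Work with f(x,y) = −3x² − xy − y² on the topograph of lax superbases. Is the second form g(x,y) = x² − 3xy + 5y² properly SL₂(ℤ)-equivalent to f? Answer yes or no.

D₁ = -11, D₂ = -11
f is negative-definite; reduce −f:
−f: flip: (3,1,1)→(1,-1,3)
−f: translate: b→1 (≡-1 mod 2), so (1,-1,3)→(1,1,3)
−f: reduced (well bottom): (1,1,3) with a≤c, −a<b≤a
flip sign back: reduced form of f is (-1,-1,-3)
g: translate: b→1 (≡-3 mod 2), so (1,-3,5)→(1,1,3)
g: reduced (well bottom): (1,1,3) with a≤c, −a<b≤a
reduced forms (-1, -1, -3) vs (1, 1, 3) ⇒ inequivalent

no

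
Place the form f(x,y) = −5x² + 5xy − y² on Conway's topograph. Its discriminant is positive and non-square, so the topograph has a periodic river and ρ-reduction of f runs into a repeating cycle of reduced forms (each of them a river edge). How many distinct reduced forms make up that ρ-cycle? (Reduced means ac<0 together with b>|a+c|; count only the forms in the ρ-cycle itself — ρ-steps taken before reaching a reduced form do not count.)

D = 5, ⌊√D⌋ = 2
descent: ρ → (-1,1,1)  [lands on river]
river: ρ → (1,1,-1)
ρ-cycle length = 2 (tail of 1 descent step not counted)

2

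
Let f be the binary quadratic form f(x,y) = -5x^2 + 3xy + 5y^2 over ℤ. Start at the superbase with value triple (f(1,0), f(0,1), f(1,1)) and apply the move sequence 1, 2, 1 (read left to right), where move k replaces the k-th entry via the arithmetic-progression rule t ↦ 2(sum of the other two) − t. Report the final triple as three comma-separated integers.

start (-5,5,3) = (f(1,0),f(0,1),f(1,1))
replace slot 1: 2·(5+3) − (-5) = 21 → (21,5,3)
replace slot 2: 2·(21+3) − 5 = 43 → (21,43,3)
replace slot 1: 2·(43+3) − 21 = 71 → (71,43,3)

71,43,3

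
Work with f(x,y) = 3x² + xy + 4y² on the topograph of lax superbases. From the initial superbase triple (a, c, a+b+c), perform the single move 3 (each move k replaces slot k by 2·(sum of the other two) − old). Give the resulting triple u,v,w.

start (3,4,8) = (f(1,0),f(0,1),f(1,1))
replace slot 3: 2·(3+4) − 8 = 6 → (3,4,6)

3,4,6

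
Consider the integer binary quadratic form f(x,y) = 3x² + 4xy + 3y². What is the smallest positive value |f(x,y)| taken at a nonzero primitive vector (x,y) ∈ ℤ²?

translate: b→-2 (≡4 mod 6), so (3,4,3)→(3,-2,2)
flip: (3,-2,2)→(2,2,3)
reduced (well bottom): (2,2,3) with a≤c, −a<b≤a
well minimum = a = 2

2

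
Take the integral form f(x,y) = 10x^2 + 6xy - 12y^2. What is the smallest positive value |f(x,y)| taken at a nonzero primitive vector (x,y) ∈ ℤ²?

river: ρ → (-12,18,4)
river: ρ → (4,22,-2)
river: ρ → (-2,22,4)
river: ρ → (4,18,-12)
river: ρ → (-12,6,10)
river: ρ → (10,14,-8)
river: ρ → (-8,18,6)
river: ρ → (6,18,-8)
river: ρ → (-8,14,10)
river: ρ → (10,6,-12)
closes: descent 0, river 10
min |a| on river = 2

2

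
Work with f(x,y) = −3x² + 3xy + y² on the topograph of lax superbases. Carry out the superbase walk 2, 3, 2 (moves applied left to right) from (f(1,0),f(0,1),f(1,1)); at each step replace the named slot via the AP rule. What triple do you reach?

start (-3,1,1) = (f(1,0),f(0,1),f(1,1))
replace slot 2: 2·((-3)+1) − 1 = -5 → (-3,-5,1)
replace slot 3: 2·((-3)+(-5)) − 1 = -17 → (-3,-5,-17)
replace slot 2: 2·((-3)+(-17)) − (-5) = -35 → (-3,-35,-17)

-3,-35,-17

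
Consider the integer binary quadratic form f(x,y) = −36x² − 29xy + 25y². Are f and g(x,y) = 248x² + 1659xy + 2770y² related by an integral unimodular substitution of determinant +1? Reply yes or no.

D₁ = 4441, D₂ = 4441
river cycle of f (length 38): (25, 29, -36), (-36, 43, 18), (18, 65, -3), (-3, 61, 60), (60, 59, -4), (-4, 61, 45), (45, 29, -20), (-20, 51, 23), (23, 41, -30), (-30, 19, 34), … (28 more)
river cycle of g (length 38): (25, 29, -36), (-36, 43, 18), (18, 65, -3), (-3, 61, 60), (60, 59, -4), (-4, 61, 45), (45, 29, -20), (-20, 51, 23), (23, 41, -30), (-30, 19, 34), … (28 more)
cycles coincide ⇒ equivalent

yes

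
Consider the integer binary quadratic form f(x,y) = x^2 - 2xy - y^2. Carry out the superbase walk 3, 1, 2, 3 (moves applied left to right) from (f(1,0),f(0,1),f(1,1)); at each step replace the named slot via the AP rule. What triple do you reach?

start (1,-1,-2) = (f(1,0),f(0,1),f(1,1))
replace slot 3: 2·(1+(-1)) − (-2) = 2 → (1,-1,2)
replace slot 1: 2·((-1)+2) − 1 = 1 → (1,-1,2)
replace slot 2: 2·(1+2) − (-1) = 7 → (1,7,2)
replace slot 3: 2·(1+7) − 2 = 14 → (1,7,14)

1,7,14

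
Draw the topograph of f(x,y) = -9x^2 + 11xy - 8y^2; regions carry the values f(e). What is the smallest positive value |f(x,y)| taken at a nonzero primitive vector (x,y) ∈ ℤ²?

translate: b→7 (≡-11 mod 18), so (9,-11,8)→(9,7,6)
flip: (9,7,6)→(6,-7,9)
translate: b→5 (≡-7 mod 12), so (6,-7,9)→(6,5,8)
reduced (well bottom): (6,5,8) with a≤c, −a<b≤a
well minimum |f| = |-6| = 6 (negative-definite)

6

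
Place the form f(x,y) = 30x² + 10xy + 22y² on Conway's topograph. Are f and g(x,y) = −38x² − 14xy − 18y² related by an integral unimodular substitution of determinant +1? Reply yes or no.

D₁ = -2540, D₂ = -2540
f: flip: (30,10,22)→(22,-10,30)
f: reduced (well bottom): (22,-10,30) with a≤c, −a<b≤a
g is negative-definite; reduce −g:
−g: flip: (38,14,18)→(18,-14,38)
−g: reduced (well bottom): (18,-14,38) with a≤c, −a<b≤a
flip sign back: reduced form of g is (-18,14,-38)
reduced forms (22, -10, 30) vs (-18, 14, -38) ⇒ inequivalent

no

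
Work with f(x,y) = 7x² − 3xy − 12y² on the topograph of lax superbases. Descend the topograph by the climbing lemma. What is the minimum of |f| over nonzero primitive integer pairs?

descent: ρ → (-12,3,7)
descent: ρ → (7,11,-8)  [lands on river]
river: ρ → (-8,5,10)
river: ρ → (10,15,-3)
river: ρ → (-3,15,10)
river: ρ → (10,5,-8)
river: ρ → (-8,11,7)
river: ρ → (7,17,-2)
river: ρ → (-2,15,15)
river: ρ → (15,15,-2)
river: ρ → (-2,17,7)
closes: descent 2, river 10
min |a| on river = 2

2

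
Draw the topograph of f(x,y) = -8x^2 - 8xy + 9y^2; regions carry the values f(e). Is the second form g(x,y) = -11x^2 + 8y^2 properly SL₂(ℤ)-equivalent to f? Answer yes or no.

D₁ = 352, D₂ = 352
river cycle of f (length 6): (9, 8, -8), (-8, 8, 9), (9, 10, -7), (-7, 18, 1), (1, 18, -7), (-7, 10, 9)
river cycle of g (length 6): (8, 16, -3), (-3, 14, 13), (13, 12, -4), (-4, 12, 13), (13, 14, -3), (-3, 16, 8)
cycles differ ⇒ inequivalent

no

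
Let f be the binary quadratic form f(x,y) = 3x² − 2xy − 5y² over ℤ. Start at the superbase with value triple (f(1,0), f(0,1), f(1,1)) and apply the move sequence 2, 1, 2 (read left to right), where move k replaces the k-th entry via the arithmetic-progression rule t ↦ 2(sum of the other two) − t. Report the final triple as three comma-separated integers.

start (3,-5,-4) = (f(1,0),f(0,1),f(1,1))
replace slot 2: 2·(3+(-4)) − (-5) = 3 → (3,3,-4)
replace slot 1: 2·(3+(-4)) − 3 = -5 → (-5,3,-4)
replace slot 2: 2·((-5)+(-4)) − 3 = -21 → (-5,-21,-4)

-5,-21,-4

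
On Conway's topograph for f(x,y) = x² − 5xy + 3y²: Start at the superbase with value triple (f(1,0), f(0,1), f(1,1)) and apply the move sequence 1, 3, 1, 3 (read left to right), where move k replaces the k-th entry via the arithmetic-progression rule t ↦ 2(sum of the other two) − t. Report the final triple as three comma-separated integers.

start (1,3,-1) = (f(1,0),f(0,1),f(1,1))
replace slot 1: 2·(3+(-1)) − 1 = 3 → (3,3,-1)
replace slot 3: 2·(3+3) − (-1) = 13 → (3,3,13)
replace slot 1: 2·(3+13) − 3 = 29 → (29,3,13)
replace slot 3: 2·(29+3) − 13 = 51 → (29,3,51)

29,3,51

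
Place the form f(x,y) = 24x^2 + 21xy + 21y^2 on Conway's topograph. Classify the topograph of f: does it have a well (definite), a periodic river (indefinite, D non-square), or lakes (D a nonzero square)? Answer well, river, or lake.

D = b²−4ac = 21² − 4·24·21 = -1575
D < 0 ⇒ definite ⇒ every region one sign ⇒ single well

well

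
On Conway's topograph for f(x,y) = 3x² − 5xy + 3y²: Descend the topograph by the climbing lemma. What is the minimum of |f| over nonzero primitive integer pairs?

translate: b→1 (≡-5 mod 6), so (3,-5,3)→(3,1,1)
flip: (3,1,1)→(1,-1,3)
translate: b→1 (≡-1 mod 2), so (1,-1,3)→(1,1,3)
reduced (well bottom): (1,1,3) with a≤c, −a<b≤a
well minimum = a = 1

1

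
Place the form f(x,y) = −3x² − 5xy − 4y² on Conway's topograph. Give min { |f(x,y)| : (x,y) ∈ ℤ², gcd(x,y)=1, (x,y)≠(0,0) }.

translate: b→-1 (≡5 mod 6), so (3,5,4)→(3,-1,2)
flip: (3,-1,2)→(2,1,3)
reduced (well bottom): (2,1,3) with a≤c, −a<b≤a
well minimum |f| = |-2| = 2 (negative-definite)

2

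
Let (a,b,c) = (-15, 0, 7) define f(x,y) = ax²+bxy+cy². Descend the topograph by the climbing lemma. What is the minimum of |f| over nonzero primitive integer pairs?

descent: ρ → (7,14,-8)  [lands on river]
river: ρ → (-8,18,3)
river: ρ → (3,18,-8)
river: ρ → (-8,14,7)
closes: descent 1, river 4
min |a| on river = 3

3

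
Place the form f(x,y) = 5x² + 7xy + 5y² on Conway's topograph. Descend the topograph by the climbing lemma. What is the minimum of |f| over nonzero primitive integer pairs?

translate: b→-3 (≡7 mod 10), so (5,7,5)→(5,-3,3)
flip: (5,-3,3)→(3,3,5)
reduced (well bottom): (3,3,5) with a≤c, −a<b≤a
well minimum = a = 3

3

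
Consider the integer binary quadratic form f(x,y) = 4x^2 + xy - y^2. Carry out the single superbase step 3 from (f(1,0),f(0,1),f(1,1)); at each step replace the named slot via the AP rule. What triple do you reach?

start (4,-1,4) = (f(1,0),f(0,1),f(1,1))
replace slot 3: 2·(4+(-1)) − 4 = 2 → (4,-1,2)

4,-1,2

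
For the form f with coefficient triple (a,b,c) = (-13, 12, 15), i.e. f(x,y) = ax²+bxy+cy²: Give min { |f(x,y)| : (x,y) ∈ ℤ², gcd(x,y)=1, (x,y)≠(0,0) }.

river: ρ → (15,18,-10)
river: ρ → (-10,22,11)
river: ρ → (11,22,-10)
river: ρ → (-10,18,15)
river: ρ → (15,12,-13)
river: ρ → (-13,14,14)
river: ρ → (14,14,-13)
river: ρ → (-13,12,15)
closes: descent 0, river 8
min |a| on river = 10

10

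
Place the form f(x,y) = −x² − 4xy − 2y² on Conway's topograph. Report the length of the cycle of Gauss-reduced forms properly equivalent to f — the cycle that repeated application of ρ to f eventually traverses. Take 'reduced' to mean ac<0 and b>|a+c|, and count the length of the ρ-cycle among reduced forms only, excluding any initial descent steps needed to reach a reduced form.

D = 8, ⌊√D⌋ = 2
descent: ρ → (-2,0,1)
descent: ρ → (1,2,-1)  [lands on river]
river: ρ → (-1,2,1)
ρ-cycle length = 2 (tail of 2 descent steps not counted)

2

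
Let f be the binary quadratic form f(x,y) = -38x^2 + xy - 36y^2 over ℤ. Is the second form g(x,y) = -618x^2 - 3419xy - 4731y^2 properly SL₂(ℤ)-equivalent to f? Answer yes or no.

D₁ = -5471, D₂ = -5471
f is negative-definite; reduce −f:
−f: flip: (38,-1,36)→(36,1,38)
−f: reduced (well bottom): (36,1,38) with a≤c, −a<b≤a
flip sign back: reduced form of f is (-36,-1,-38)
g is negative-definite; reduce −g:
−g: translate: b→-289 (≡3419 mod 1236), so (618,3419,4731)→(618,-289,36)
−g: flip: (618,-289,36)→(36,289,618)
−g: translate: b→1 (≡289 mod 72), so (36,289,618)→(36,1,38)
−g: reduced (well bottom): (36,1,38) with a≤c, −a<b≤a
flip sign back: reduced form of g is (-36,-1,-38)
reduced forms (-36, -1, -38) vs (-36, -1, -38) ⇒ equivalent

yes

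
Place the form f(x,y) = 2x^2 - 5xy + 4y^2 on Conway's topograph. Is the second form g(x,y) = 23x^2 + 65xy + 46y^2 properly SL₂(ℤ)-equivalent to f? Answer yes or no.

D₁ = -7, D₂ = -7
f: translate: b→-1 (≡-5 mod 4), so (2,-5,4)→(2,-1,1)
f: flip: (2,-1,1)→(1,1,2)
f: reduced (well bottom): (1,1,2) with a≤c, −a<b≤a
g: translate: b→19 (≡65 mod 46), so (23,65,46)→(23,19,4)
g: flip: (23,19,4)→(4,-19,23)
g: translate: b→-3 (≡-19 mod 8), so (4,-19,23)→(4,-3,1)
g: flip: (4,-3,1)→(1,3,4)
g: translate: b→1 (≡3 mod 2), so (1,3,4)→(1,1,2)
g: reduced (well bottom): (1,1,2) with a≤c, −a<b≤a
reduced forms (1, 1, 2) vs (1, 1, 2) ⇒ equivalent

yes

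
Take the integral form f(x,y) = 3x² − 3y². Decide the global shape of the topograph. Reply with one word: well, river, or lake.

D = b²−4ac = 0² − 4·3·(-3) = 36
D = 6² is a perfect square ⇒ form factors over ℤ ⇒ lakes

lake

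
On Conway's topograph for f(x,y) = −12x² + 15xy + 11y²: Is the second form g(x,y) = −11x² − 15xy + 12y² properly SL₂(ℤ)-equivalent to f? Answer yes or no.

D₁ = 753, D₂ = 753
river cycle of f (length 24): (11, 7, -16), (-16, 25, 2), (2, 27, -3), (-3, 27, 2), (2, 25, -16), (-16, 7, 11), (11, 15, -12), (-12, 9, 14), (14, 19, -7), (-7, 23, 8), … (14 more)
river cycle of g (length 24): (12, 15, -11), (-11, 7, 16), (16, 25, -2), (-2, 27, 3), (3, 27, -2), (-2, 25, 16), (16, 7, -11), (-11, 15, 12), (12, 9, -14), (-14, 19, 7), … (14 more)
cycles differ ⇒ inequivalent

no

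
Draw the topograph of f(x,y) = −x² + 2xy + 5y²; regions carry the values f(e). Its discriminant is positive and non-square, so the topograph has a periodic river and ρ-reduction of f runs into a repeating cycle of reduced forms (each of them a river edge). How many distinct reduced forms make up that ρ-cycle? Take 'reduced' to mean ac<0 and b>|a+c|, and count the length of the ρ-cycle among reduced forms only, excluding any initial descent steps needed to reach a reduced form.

D = 24, ⌊√D⌋ = 4
descent: ρ → (5,-2,-1)
descent: ρ → (-1,4,2)  [lands on river]
river: ρ → (2,4,-1)
ρ-cycle length = 2 (tail of 2 descent steps not counted)

2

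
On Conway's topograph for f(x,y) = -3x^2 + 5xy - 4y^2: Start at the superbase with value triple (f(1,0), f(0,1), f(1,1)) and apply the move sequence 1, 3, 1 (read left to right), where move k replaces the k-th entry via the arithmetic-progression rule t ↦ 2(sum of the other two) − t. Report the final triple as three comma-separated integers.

start (-3,-4,-2) = (f(1,0),f(0,1),f(1,1))
replace slot 1: 2·((-4)+(-2)) − (-3) = -9 → (-9,-4,-2)
replace slot 3: 2·((-9)+(-4)) − (-2) = -24 → (-9,-4,-24)
replace slot 1: 2·((-4)+(-24)) − (-9) = -47 → (-47,-4,-24)

-47,-4,-24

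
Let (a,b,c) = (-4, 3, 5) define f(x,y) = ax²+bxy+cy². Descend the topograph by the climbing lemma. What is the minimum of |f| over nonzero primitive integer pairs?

river: ρ → (5,7,-2)
river: ρ → (-2,9,1)
river: ρ → (1,9,-2)
river: ρ → (-2,7,5)
river: ρ → (5,3,-4)
river: ρ → (-4,5,4)
river: ρ → (4,3,-5)
river: ρ → (-5,7,2)
river: ρ → (2,9,-1)
river: ρ → (-1,9,2)
river: ρ → (2,7,-5)
river: ρ → (-5,3,4)
river: ρ → (4,5,-4)
river: ρ → (-4,3,5)
closes: descent 0, river 14
min |a| on river = 1

1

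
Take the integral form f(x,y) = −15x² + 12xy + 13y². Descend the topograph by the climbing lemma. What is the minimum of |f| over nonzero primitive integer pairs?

river: ρ → (13,14,-14)
river: ρ → (-14,14,13)
river: ρ → (13,12,-15)
river: ρ → (-15,18,10)
river: ρ → (10,22,-11)
river: ρ → (-11,22,10)
river: ρ → (10,18,-15)
river: ρ → (-15,12,13)
closes: descent 0, river 8
min |a| on river = 10

10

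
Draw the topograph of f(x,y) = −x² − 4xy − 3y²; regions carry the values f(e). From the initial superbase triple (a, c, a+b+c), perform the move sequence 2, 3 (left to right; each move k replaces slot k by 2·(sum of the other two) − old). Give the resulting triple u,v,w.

start (-1,-3,-8) = (f(1,0),f(0,1),f(1,1))
replace slot 2: 2·((-1)+(-8)) − (-3) = -15 → (-1,-15,-8)
replace slot 3: 2·((-1)+(-15)) − (-8) = -24 → (-1,-15,-24)

-1,-15,-24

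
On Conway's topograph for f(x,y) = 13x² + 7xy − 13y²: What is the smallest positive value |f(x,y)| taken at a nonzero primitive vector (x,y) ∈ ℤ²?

river: ρ → (-13,19,7)
river: ρ → (7,23,-7)
river: ρ → (-7,19,13)
river: ρ → (13,7,-13)
closes: descent 0, river 4
min |a| on river = 7

7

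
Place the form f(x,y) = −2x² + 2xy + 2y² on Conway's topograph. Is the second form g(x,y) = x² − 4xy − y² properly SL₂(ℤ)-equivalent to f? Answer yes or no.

D₁ = 20, D₂ = 20
river cycle of f (length 2): (2, 2, -2), (-2, 2, 2)
river cycle of g (length 2): (-1, 4, 1), (1, 4, -1)
cycles differ ⇒ inequivalent

no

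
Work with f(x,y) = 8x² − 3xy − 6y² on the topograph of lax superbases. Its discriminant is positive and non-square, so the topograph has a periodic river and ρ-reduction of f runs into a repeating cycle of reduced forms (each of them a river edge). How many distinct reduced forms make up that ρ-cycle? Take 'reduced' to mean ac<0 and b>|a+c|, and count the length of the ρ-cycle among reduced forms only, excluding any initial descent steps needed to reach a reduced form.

D = 201, ⌊√D⌋ = 14
descent: ρ → (-6,3,8)  [lands on river]
river: ρ → (8,13,-1)
river: ρ → (-1,13,8)
river: ρ → (8,3,-6)
river: ρ → (-6,9,5)
river: ρ → (5,11,-4)
river: ρ → (-4,13,2)
river: ρ → (2,11,-10)
river: ρ → (-10,9,3)
river: ρ → (3,9,-10)
river: ρ → (-10,11,2)
river: ρ → (2,13,-4)
river: ρ → (-4,11,5)
river: ρ → (5,9,-6)
ρ-cycle length = 14 (tail of 1 descent step not counted)

14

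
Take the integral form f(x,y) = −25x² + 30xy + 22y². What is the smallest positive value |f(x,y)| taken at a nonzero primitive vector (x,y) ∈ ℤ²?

river: ρ → (22,14,-33)
river: ρ → (-33,52,3)
river: ρ → (3,50,-50)
river: ρ → (-50,50,3)
river: ρ → (3,52,-33)
river: ρ → (-33,14,22)
river: ρ → (22,30,-25)
river: ρ → (-25,20,27)
river: ρ → (27,34,-18)
river: ρ → (-18,38,23)
river: ρ → (23,54,-2)
river: ρ → (-2,54,23)
river: ρ → (23,38,-18)
river: ρ → (-18,34,27)
river: ρ → (27,20,-25)
river: ρ → (-25,30,22)
closes: descent 0, river 16
min |a| on river = 2

2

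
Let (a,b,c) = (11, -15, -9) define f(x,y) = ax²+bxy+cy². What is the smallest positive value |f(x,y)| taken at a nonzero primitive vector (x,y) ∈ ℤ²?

descent: ρ → (-9,15,11)  [lands on river]
river: ρ → (11,7,-13)
river: ρ → (-13,19,5)
river: ρ → (5,21,-9)
closes: descent 1, river 4
min |a| on river = 5

5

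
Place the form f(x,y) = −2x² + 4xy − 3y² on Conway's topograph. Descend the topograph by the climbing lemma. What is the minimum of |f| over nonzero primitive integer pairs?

translate: b→0 (≡-4 mod 4), so (2,-4,3)→(2,0,1)
flip: (2,0,1)→(1,0,2)
reduced (well bottom): (1,0,2) with a≤c, −a<b≤a
well minimum |f| = |-1| = 1 (negative-definite)

1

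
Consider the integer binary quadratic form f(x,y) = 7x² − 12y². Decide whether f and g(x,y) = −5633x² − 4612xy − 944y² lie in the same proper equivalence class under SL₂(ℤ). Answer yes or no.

D₁ = 336, D₂ = 336
river cycle of f (length 4): (7, 14, -5), (-5, 16, 4), (4, 16, -5), (-5, 14, 7)
river cycle of g (length 4): (7, 14, -5), (-5, 16, 4), (4, 16, -5), (-5, 14, 7)
cycles coincide ⇒ equivalent

yes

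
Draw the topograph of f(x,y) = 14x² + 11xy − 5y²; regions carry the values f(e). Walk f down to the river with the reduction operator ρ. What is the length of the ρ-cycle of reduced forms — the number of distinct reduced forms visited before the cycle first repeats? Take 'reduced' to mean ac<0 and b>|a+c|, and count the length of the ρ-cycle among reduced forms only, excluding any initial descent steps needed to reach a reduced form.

D = 401, ⌊√D⌋ = 20
river: ρ → (-5,19,2)
river: ρ → (2,17,-14)
river: ρ → (-14,11,5)
river: ρ → (5,19,-2)
river: ρ → (-2,17,14)
river: ρ → (14,11,-5)
ρ-cycle length = 6 (tail of 0 descent steps not counted)

6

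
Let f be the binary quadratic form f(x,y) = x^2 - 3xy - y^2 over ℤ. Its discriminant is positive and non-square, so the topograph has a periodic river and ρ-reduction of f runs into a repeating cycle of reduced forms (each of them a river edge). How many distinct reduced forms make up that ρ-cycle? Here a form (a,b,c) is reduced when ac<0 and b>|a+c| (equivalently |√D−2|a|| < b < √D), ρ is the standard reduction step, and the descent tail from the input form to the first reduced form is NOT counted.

D = 13, ⌊√D⌋ = 3
descent: ρ → (-1,3,1)  [lands on river]
river: ρ → (1,3,-1)
ρ-cycle length = 2 (tail of 1 descent step not counted)

2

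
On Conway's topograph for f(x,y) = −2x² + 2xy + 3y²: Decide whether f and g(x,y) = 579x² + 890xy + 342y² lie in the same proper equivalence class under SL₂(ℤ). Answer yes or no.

D₁ = 28, D₂ = 28
river cycle of f (length 4): (3, 4, -1), (-1, 4, 3), (3, 2, -2), (-2, 2, 3)
river cycle of g (length 4): (3, 4, -1), (-1, 4, 3), (3, 2, -2), (-2, 2, 3)
cycles coincide ⇒ equivalent

yes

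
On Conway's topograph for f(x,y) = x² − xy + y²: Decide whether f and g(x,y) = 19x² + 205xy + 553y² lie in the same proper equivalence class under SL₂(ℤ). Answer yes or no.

D₁ = -3, D₂ = -3
f: translate: b→1 (≡-1 mod 2), so (1,-1,1)→(1,1,1)
f: reduced (well bottom): (1,1,1) with a≤c, −a<b≤a
g: translate: b→15 (≡205 mod 38), so (19,205,553)→(19,15,3)
g: flip: (19,15,3)→(3,-15,19)
g: translate: b→3 (≡-15 mod 6), so (3,-15,19)→(3,3,1)
g: flip: (3,3,1)→(1,-3,3)
g: translate: b→1 (≡-3 mod 2), so (1,-3,3)→(1,1,1)
g: reduced (well bottom): (1,1,1) with a≤c, −a<b≤a
reduced forms (1, 1, 1) vs (1, 1, 1) ⇒ equivalent

yes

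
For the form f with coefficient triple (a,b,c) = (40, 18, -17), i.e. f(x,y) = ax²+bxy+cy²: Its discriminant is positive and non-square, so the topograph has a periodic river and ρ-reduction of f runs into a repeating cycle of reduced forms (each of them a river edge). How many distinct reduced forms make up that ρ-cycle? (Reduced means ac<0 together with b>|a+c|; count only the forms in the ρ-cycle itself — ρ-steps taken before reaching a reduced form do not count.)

D = 3044, ⌊√D⌋ = 55
descent: ρ → (-17,50,8)  [lands on river]
river: ρ → (8,46,-29)
river: ρ → (-29,12,25)
river: ρ → (25,38,-16)
river: ρ → (-16,26,37)
river: ρ → (37,48,-5)
river: ρ → (-5,52,17)
river: ρ → (17,50,-8)
river: ρ → (-8,46,29)
river: ρ → (29,12,-25)
river: ρ → (-25,38,16)
river: ρ → (16,26,-37)
river: ρ → (-37,48,5)
river: ρ → (5,52,-17)
ρ-cycle length = 14 (tail of 1 descent step not counted)

14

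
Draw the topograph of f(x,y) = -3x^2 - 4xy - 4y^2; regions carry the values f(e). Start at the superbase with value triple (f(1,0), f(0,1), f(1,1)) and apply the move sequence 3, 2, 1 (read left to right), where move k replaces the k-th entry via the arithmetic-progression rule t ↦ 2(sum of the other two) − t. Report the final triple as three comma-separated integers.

start (-3,-4,-11) = (f(1,0),f(0,1),f(1,1))
replace slot 3: 2·((-3)+(-4)) − (-11) = -3 → (-3,-4,-3)
replace slot 2: 2·((-3)+(-3)) − (-4) = -8 → (-3,-8,-3)
replace slot 1: 2·((-8)+(-3)) − (-3) = -19 → (-19,-8,-3)

-19,-8,-3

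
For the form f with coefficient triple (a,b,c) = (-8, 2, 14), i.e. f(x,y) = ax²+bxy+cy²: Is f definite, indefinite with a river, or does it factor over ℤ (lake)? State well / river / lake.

D = b²−4ac = 2² − 4·(-8)·14 = 452
D > 0 non-square ⇒ indefinite ⇒ periodic river

river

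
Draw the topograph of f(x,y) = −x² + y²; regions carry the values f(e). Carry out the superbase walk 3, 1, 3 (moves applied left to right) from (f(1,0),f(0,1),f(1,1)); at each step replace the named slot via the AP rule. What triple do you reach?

start (-1,1,0) = (f(1,0),f(0,1),f(1,1))
replace slot 3: 2·((-1)+1) − 0 = 0 → (-1,1,0)
replace slot 1: 2·(1+0) − (-1) = 3 → (3,1,0)
replace slot 3: 2·(3+1) − 0 = 8 → (3,1,8)

3,1,8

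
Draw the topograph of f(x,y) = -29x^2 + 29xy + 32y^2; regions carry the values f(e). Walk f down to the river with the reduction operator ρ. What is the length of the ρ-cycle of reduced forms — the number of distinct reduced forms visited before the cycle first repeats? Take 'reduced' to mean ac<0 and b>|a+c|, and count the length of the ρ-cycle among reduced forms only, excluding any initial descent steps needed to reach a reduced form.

D = 4553, ⌊√D⌋ = 67
river: ρ → (32,35,-26)
river: ρ → (-26,17,41)
river: ρ → (41,65,-2)
river: ρ → (-2,67,8)
river: ρ → (8,61,-26)
river: ρ → (-26,43,26)
river: ρ → (26,61,-8)
river: ρ → (-8,67,2)
river: ρ → (2,65,-41)
river: ρ → (-41,17,26)
river: ρ → (26,35,-32)
river: ρ → (-32,29,29)
river: ρ → (29,29,-32)
river: ρ → (-32,35,26)
river: ρ → (26,17,-41)
river: ρ → (-41,65,2)
river: ρ → (2,67,-8)
river: ρ → (-8,61,26)
river: ρ → (26,43,-26)
river: ρ → (-26,61,8)
river: ρ → (8,67,-2)
river: ρ → (-2,65,41)
river: ρ → (41,17,-26)
river: ρ → (-26,35,32)
river: ρ → (32,29,-29)
river: ρ → (-29,29,32)
ρ-cycle length = 26 (tail of 0 descent steps not counted)

26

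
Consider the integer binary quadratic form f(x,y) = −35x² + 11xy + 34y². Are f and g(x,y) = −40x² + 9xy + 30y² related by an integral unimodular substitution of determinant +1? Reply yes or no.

D₁ = 4881, D₂ = 4881
river cycle of f (length 86): (34, 57, -12), (-12, 63, 19), (19, 51, -30), (-30, 69, 1), (1, 69, -30), (-30, 51, 19), (19, 63, -12), (-12, 57, 34), (34, 11, -35), (-35, 59, 10), … (76 more)
river cycle of g (length 86): (30, 51, -19), (-19, 63, 12), (12, 57, -34), (-34, 11, 35), (35, 59, -10), (-10, 61, 29), (29, 55, -16), (-16, 41, 50), (50, 59, -7), (-7, 67, 14), … (76 more)
cycles differ ⇒ inequivalent

no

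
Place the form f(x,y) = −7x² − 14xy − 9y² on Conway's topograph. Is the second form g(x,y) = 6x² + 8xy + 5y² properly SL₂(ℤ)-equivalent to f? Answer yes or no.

D₁ = -56, D₂ = -56
f is negative-definite; reduce −f:
−f: translate: b→0 (≡14 mod 14), so (7,14,9)→(7,0,2)
−f: flip: (7,0,2)→(2,0,7)
−f: reduced (well bottom): (2,0,7) with a≤c, −a<b≤a
flip sign back: reduced form of f is (-2,0,-7)
g: translate: b→-4 (≡8 mod 12), so (6,8,5)→(6,-4,3)
g: flip: (6,-4,3)→(3,4,6)
g: translate: b→-2 (≡4 mod 6), so (3,4,6)→(3,-2,5)
g: reduced (well bottom): (3,-2,5) with a≤c, −a<b≤a
reduced forms (-2, 0, -7) vs (3, -2, 5) ⇒ inequivalent

no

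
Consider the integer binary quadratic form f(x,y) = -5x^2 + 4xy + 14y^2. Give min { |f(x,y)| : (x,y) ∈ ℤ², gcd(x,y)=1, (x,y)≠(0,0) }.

descent: ρ → (14,-4,-5)
descent: ρ → (-5,14,5)  [lands on river]
river: ρ → (5,16,-2)
river: ρ → (-2,16,5)
river: ρ → (5,14,-5)
river: ρ → (-5,16,2)
river: ρ → (2,16,-5)
closes: descent 2, river 6
min |a| on river = 2

2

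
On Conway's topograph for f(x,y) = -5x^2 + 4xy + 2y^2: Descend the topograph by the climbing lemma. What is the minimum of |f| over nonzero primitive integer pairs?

river: ρ → (2,4,-5)
river: ρ → (-5,6,1)
river: ρ → (1,6,-5)
river: ρ → (-5,4,2)
closes: descent 0, river 4
min |a| on river = 1

1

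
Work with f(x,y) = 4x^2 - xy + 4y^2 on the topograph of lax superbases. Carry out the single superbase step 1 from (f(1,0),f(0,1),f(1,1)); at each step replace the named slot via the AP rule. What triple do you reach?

start (4,4,7) = (f(1,0),f(0,1),f(1,1))
replace slot 1: 2·(4+7) − 4 = 18 → (18,4,7)

18,4,7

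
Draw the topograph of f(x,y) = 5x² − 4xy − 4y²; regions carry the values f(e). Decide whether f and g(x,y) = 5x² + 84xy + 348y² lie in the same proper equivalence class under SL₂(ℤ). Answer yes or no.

D₁ = 96, D₂ = 96
river cycle of f (length 4): (-4, 4, 5), (5, 6, -3), (-3, 6, 5), (5, 4, -4)
river cycle of g (length 4): (5, 4, -4), (-4, 4, 5), (5, 6, -3), (-3, 6, 5)
cycles coincide ⇒ equivalent

yes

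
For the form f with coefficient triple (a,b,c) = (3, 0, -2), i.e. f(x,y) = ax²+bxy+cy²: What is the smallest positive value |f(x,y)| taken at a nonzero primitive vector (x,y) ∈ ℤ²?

descent: ρ → (-2,4,1)  [lands on river]
river: ρ → (1,4,-2)
closes: descent 1, river 2
min |a| on river = 1

1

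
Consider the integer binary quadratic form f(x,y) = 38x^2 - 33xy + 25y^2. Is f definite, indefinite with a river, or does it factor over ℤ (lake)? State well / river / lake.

D = b²−4ac = (-33)² − 4·38·25 = -2711
D < 0 ⇒ definite ⇒ every region one sign ⇒ single well

well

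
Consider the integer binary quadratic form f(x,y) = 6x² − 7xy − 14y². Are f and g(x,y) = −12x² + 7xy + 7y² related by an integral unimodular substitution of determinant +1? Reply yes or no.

D₁ = 385, D₂ = 385
river cycle of f (length 12): (6, 17, -4), (-4, 15, 10), (10, 5, -9), (-9, 13, 6), (6, 11, -11), (-11, 11, 6), (6, 13, -9), (-9, 5, 10), (10, 15, -4), (-4, 17, 6), … (2 more)
river cycle of g (length 10): (7, 7, -12), (-12, 17, 2), (2, 19, -3), (-3, 17, 8), (8, 15, -5), (-5, 15, 8), (8, 17, -3), (-3, 19, 2), (2, 17, -12), (-12, 7, 7)
cycles differ ⇒ inequivalent

no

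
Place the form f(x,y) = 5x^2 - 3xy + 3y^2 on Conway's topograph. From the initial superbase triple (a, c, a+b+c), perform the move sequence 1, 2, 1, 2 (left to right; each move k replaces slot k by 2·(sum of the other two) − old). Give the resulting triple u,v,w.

start (5,3,5) = (f(1,0),f(0,1),f(1,1))
replace slot 1: 2·(3+5) − 5 = 11 → (11,3,5)
replace slot 2: 2·(11+5) − 3 = 29 → (11,29,5)
replace slot 1: 2·(29+5) − 11 = 57 → (57,29,5)
replace slot 2: 2·(57+5) − 29 = 95 → (57,95,5)

57,95,5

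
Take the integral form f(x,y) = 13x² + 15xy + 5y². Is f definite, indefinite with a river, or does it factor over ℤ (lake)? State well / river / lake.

D = b²−4ac = 15² − 4·13·5 = -35
D < 0 ⇒ definite ⇒ every region one sign ⇒ single well

well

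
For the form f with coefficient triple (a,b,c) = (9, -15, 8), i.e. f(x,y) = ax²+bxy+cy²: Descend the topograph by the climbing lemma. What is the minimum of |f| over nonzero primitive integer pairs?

translate: b→3 (≡-15 mod 18), so (9,-15,8)→(9,3,2)
flip: (9,3,2)→(2,-3,9)
translate: b→1 (≡-3 mod 4), so (2,-3,9)→(2,1,8)
reduced (well bottom): (2,1,8) with a≤c, −a<b≤a
well minimum = a = 2

2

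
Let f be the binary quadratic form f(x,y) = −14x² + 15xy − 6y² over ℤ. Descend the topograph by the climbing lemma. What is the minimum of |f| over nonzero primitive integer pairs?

translate: b→13 (≡-15 mod 28), so (14,-15,6)→(14,13,5)
flip: (14,13,5)→(5,-13,14)
translate: b→-3 (≡-13 mod 10), so (5,-13,14)→(5,-3,6)
reduced (well bottom): (5,-3,6) with a≤c, −a<b≤a
well minimum |f| = |-5| = 5 (negative-definite)

5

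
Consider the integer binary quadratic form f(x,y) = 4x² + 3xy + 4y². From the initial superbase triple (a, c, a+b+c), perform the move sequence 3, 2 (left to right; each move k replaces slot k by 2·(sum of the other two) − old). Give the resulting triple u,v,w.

start (4,4,11) = (f(1,0),f(0,1),f(1,1))
replace slot 3: 2·(4+4) − 11 = 5 → (4,4,5)
replace slot 2: 2·(4+5) − 4 = 14 → (4,14,5)

4,14,5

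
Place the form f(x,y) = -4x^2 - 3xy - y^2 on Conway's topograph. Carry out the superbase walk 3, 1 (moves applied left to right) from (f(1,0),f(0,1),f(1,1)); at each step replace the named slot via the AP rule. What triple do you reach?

start (-4,-1,-8) = (f(1,0),f(0,1),f(1,1))
replace slot 3: 2·((-4)+(-1)) − (-8) = -2 → (-4,-1,-2)
replace slot 1: 2·((-1)+(-2)) − (-4) = -2 → (-2,-1,-2)

-2,-1,-2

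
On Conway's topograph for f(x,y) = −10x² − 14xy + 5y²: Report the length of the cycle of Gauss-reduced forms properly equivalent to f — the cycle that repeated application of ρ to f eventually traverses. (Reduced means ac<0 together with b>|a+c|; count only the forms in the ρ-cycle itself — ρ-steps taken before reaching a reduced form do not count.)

D = 396, ⌊√D⌋ = 19
descent: ρ → (5,14,-10)  [lands on river]
river: ρ → (-10,6,9)
river: ρ → (9,12,-7)
river: ρ → (-7,16,5)
ρ-cycle length = 4 (tail of 1 descent step not counted)

4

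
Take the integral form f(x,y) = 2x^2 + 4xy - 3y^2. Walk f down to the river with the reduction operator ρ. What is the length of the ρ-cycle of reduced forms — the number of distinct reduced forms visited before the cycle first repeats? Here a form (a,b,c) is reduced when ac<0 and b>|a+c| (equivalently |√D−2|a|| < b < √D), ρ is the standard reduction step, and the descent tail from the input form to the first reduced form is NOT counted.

D = 40, ⌊√D⌋ = 6
river: ρ → (-3,2,3)
river: ρ → (3,4,-2)
river: ρ → (-2,4,3)
river: ρ → (3,2,-3)
river: ρ → (-3,4,2)
river: ρ → (2,4,-3)
ρ-cycle length = 6 (tail of 0 descent steps not counted)

6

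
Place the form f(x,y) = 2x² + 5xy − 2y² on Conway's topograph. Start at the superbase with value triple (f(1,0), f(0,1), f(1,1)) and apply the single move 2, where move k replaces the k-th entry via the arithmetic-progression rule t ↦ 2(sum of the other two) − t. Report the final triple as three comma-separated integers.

start (2,-2,5) = (f(1,0),f(0,1),f(1,1))
replace slot 2: 2·(2+5) − (-2) = 16 → (2,16,5)

2,16,5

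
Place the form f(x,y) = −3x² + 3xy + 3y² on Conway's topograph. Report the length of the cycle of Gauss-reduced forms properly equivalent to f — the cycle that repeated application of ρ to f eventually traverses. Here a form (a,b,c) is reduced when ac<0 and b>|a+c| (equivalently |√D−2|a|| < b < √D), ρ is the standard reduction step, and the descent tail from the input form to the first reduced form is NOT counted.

D = 45, ⌊√D⌋ = 6
river: ρ → (3,3,-3)
river: ρ → (-3,3,3)
ρ-cycle length = 2 (tail of 0 descent steps not counted)

2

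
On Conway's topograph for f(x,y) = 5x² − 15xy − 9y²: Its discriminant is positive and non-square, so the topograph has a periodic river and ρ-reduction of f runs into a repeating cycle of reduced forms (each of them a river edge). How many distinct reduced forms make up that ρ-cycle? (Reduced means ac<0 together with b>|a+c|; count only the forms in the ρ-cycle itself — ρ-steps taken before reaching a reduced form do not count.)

D = 405, ⌊√D⌋ = 20
descent: ρ → (-9,15,5)  [lands on river]
river: ρ → (5,15,-9)
river: ρ → (-9,3,11)
river: ρ → (11,19,-1)
river: ρ → (-1,19,11)
river: ρ → (11,3,-9)
ρ-cycle length = 6 (tail of 1 descent step not counted)

6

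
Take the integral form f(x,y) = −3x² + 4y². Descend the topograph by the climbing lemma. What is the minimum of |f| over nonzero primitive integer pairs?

descent: ρ → (4,0,-3)
descent: ρ → (-3,6,1)  [lands on river]
river: ρ → (1,6,-3)
closes: descent 2, river 2
min |a| on river = 1

1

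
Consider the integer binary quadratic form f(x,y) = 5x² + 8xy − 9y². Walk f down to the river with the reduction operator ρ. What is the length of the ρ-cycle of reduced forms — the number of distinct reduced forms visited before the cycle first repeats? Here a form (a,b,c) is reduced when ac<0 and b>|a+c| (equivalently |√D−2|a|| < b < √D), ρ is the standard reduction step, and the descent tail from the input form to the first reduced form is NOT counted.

D = 244, ⌊√D⌋ = 15
river: ρ → (-9,10,4)
river: ρ → (4,14,-3)
river: ρ → (-3,10,12)
river: ρ → (12,14,-1)
river: ρ → (-1,14,12)
river: ρ → (12,10,-3)
river: ρ → (-3,14,4)
river: ρ → (4,10,-9)
river: ρ → (-9,8,5)
river: ρ → (5,12,-5)
river: ρ → (-5,8,9)
river: ρ → (9,10,-4)
river: ρ → (-4,14,3)
river: ρ → (3,10,-12)
river: ρ → (-12,14,1)
river: ρ → (1,14,-12)
river: ρ → (-12,10,3)
river: ρ → (3,14,-4)
river: ρ → (-4,10,9)
river: ρ → (9,8,-5)
river: ρ → (-5,12,5)
river: ρ → (5,8,-9)
ρ-cycle length = 22 (tail of 0 descent steps not counted)

22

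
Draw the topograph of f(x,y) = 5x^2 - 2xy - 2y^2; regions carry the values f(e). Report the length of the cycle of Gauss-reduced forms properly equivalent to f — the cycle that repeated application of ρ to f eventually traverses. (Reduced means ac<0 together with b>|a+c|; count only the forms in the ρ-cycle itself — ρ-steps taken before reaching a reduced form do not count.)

D = 44, ⌊√D⌋ = 6
descent: ρ → (-2,6,1)  [lands on river]
river: ρ → (1,6,-2)
ρ-cycle length = 2 (tail of 1 descent step not counted)

2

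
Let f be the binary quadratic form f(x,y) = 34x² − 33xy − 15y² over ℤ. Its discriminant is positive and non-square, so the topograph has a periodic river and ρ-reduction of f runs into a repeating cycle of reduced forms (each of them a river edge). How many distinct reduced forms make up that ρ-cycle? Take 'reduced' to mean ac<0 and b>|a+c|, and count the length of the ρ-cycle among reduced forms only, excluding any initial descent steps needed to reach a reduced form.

D = 3129, ⌊√D⌋ = 55
descent: ρ → (-15,33,34)  [lands on river]
river: ρ → (34,35,-14)
river: ρ → (-14,49,13)
river: ρ → (13,55,-2)
river: ρ → (-2,53,40)
river: ρ → (40,27,-15)
ρ-cycle length = 6 (tail of 1 descent step not counted)

6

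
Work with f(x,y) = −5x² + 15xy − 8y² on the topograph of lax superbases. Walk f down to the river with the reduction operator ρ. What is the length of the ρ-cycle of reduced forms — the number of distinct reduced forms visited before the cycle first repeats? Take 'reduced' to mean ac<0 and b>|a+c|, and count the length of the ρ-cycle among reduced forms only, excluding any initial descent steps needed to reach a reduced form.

D = 65, ⌊√D⌋ = 8
descent: ρ → (-8,1,2)
descent: ρ → (2,7,-2)  [lands on river]
river: ρ → (-2,5,5)
river: ρ → (5,5,-2)
river: ρ → (-2,7,2)
river: ρ → (2,5,-5)
river: ρ → (-5,5,2)
ρ-cycle length = 6 (tail of 2 descent steps not counted)

6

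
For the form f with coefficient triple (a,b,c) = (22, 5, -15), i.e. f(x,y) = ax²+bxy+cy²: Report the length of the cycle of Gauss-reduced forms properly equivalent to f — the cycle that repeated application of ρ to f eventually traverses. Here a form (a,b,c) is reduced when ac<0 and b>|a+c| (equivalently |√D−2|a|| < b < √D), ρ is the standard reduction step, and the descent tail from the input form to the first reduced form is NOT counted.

D = 1345, ⌊√D⌋ = 36
descent: ρ → (-15,25,12)  [lands on river]
river: ρ → (12,23,-17)
river: ρ → (-17,11,18)
river: ρ → (18,25,-10)
river: ρ → (-10,35,3)
river: ρ → (3,31,-32)
river: ρ → (-32,33,2)
river: ρ → (2,35,-15)
ρ-cycle length = 8 (tail of 1 descent step not counted)

8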